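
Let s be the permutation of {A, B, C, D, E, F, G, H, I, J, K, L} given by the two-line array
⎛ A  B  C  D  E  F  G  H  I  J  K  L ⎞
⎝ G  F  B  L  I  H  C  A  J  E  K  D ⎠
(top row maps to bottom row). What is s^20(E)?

Tracing E → I → … returns to E after 3 steps, so E lies in a 3-cycle (E I J).
Since the cycle has length 3, s^20 acts on it the same as s^2 (20 mod 3 = 2).
Stepping 2 places around the cycle: E → I → J.

J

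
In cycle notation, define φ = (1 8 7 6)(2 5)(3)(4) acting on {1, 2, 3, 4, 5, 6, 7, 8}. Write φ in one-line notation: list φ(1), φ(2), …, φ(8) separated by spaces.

Reading each image from the cycles: 1↦8, 2↦5, 3↦3, 4↦4, 5↦2, 6↦1, 7↦6, 8↦7.
So the one-line form is 8 5 3 4 2 1 6 7.

8 5 3 4 2 1 6 7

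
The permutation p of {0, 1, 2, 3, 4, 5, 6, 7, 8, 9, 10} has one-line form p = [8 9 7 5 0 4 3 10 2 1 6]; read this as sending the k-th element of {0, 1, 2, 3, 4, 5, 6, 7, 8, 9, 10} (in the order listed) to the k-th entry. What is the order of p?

18

The disjoint-cycle form of p has cycle lengths 9, 2.
Since disjoint cycles commute, ord(p) = lcm(9, 2) = 18.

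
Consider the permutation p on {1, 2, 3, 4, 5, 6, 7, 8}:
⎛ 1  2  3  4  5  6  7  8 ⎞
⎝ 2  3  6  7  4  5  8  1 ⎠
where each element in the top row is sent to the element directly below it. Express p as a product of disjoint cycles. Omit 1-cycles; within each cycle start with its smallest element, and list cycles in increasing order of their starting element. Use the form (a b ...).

From 1: 1 → 2 → 3 → 6 → 5 → 4 → 7 → 8 → 1, closing the cycle (1 2 3 6 5 4 7 8).
Continuing from each remaining unvisited element yields (1 2 3 6 5 4 7 8).

(1 2 3 6 5 4 7 8)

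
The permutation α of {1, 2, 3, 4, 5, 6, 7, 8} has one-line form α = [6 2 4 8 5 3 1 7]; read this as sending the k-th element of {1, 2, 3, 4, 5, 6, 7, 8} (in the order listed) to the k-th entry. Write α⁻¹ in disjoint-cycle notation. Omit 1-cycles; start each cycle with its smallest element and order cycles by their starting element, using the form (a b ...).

First write α in disjoint cycles: (1 6 3 4 8 7).
The inverse reverses every cycle; in canonical form, α⁻¹ = (1 7 8 4 3 6).

(1 7 8 4 3 6)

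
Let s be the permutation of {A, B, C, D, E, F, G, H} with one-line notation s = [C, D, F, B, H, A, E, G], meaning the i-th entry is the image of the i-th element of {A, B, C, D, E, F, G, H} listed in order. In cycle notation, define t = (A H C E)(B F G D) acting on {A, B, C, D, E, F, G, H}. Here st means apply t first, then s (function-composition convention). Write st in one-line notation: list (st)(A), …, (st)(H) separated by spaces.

(st)(x) = s(t(x)). Computing each image: s(t(A)) = s(H) = G, s(t(B)) = s(F) = A, s(t(C)) = s(E) = H, s(t(D)) = s(B) = D, s(t(E)) = s(A) = C, s(t(F)) = s(G) = E, s(t(G)) = s(D) = B, s(t(H)) = s(C) = F.
Hence st = [G A H D C E B F].

G A H D C E B F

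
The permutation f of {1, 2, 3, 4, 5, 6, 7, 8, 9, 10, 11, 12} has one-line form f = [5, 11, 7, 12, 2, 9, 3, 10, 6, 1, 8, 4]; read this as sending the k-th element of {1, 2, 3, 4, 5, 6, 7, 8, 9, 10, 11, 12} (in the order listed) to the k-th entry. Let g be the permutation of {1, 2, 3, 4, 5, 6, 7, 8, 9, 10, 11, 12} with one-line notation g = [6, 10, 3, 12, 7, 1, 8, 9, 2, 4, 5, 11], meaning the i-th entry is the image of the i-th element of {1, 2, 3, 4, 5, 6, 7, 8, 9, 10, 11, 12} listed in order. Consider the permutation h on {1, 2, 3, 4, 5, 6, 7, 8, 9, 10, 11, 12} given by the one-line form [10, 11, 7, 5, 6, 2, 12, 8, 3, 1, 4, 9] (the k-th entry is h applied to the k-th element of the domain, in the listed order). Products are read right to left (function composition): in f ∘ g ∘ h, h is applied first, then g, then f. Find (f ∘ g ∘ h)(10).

Apply the permutations in order: h(10) = 1, then g(1) = 6, then f(6) = 9. So (f ∘ g ∘ h)(10) = 9.

9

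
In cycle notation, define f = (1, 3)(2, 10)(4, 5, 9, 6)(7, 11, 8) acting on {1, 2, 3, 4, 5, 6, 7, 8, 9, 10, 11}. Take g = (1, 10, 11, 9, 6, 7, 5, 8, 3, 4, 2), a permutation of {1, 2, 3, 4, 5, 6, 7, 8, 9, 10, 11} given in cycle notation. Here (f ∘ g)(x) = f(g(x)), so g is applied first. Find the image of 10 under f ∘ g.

First apply g: g(10) = 11, then f(11) = 8. Thus (f ∘ g)(10) = 8.

8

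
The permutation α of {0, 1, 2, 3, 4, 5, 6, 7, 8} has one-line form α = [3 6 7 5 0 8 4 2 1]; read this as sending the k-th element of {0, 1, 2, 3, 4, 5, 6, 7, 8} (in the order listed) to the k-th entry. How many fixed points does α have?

No element satisfies α(x) = x, so there are 0 fixed points.

0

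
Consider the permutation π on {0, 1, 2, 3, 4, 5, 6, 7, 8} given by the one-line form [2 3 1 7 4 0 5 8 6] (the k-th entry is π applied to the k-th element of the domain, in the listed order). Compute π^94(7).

1

Tracing 7 → 8 → … returns to 7 after 8 steps, so 7 lies in an 8-cycle (0 2 1 3 7 8 6 5).
Since the cycle has length 8, π^94 acts on it the same as π^6 (94 mod 8 = 6).
Advancing 6 steps from 7: 7 → 8 → 6 → 5 → 0 → 2 → 1.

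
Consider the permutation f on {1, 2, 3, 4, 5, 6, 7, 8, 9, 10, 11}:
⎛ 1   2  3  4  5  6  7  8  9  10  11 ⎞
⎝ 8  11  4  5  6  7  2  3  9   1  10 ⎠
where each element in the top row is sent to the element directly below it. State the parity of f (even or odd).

In disjoint-cycle form the cycle lengths are 10, 1.
A cycle of length ℓ contributes ℓ−1 transpositions, so f is a product of 9 transpositions — odd.

odd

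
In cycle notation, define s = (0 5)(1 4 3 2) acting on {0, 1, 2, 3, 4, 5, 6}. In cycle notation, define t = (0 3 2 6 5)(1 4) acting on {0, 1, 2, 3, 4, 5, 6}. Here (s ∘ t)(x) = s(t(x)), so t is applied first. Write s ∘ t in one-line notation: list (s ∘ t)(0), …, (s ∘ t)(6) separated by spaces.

Chase each element through t then s: 0 → 3 → 2; 1 → 4 → 3; 2 → 6 → 6; 3 → 2 → 1; 4 → 1 → 4; 5 → 0 → 5; 6 → 5 → 0.
So s ∘ t in one-line form is 2 3 6 1 4 5 0.

2 3 6 1 4 5 0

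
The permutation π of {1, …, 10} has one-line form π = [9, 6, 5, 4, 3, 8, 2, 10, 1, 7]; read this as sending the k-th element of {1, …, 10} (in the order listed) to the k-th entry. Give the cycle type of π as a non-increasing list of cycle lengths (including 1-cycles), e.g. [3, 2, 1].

[5, 2, 2, 1]

The disjoint cycles are (1 9)(2 6 8 10 7)(3 5)(4), with lengths 5, 2, 2, 1 in non-increasing order.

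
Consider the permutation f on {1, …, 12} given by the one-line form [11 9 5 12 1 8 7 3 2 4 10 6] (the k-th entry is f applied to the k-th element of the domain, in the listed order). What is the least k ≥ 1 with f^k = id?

18

The disjoint-cycle form of f has cycle lengths 9, 2, 1.
The order is lcm(9, 2) = 18.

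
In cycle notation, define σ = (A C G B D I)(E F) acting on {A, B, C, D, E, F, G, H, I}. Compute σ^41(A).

A lies in the 6-cycle (A C G B D I).
Powers repeat with period 6 on this cycle, and 41 mod 6 = 5, so σ^41(A) = σ^5(A).
Advancing 5 steps from A: A → C → G → B → D → I.

I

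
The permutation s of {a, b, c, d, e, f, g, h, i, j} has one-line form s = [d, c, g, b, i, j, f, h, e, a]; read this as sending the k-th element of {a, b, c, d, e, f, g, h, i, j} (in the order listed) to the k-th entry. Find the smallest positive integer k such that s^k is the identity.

Writing s as disjoint cycles, the cycle lengths are 7, 2, 1.
Since disjoint cycles commute, ord(s) = lcm(7, 2) = 14.

14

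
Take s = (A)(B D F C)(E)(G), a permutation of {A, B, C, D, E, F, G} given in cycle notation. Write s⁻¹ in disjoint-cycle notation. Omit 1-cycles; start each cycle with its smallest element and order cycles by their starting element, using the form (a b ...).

The inverse reverses each cycle.
After reversing and putting each cycle's least element first, s⁻¹ = (B C F D).

(B C F D)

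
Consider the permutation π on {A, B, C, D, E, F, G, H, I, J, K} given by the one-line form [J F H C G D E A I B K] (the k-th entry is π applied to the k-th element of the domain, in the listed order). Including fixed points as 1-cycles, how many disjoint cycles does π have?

The cycle decomposition is (A J B F D C H)(E G)(I)(K), which has 4 cycles (counting 1-cycles).

4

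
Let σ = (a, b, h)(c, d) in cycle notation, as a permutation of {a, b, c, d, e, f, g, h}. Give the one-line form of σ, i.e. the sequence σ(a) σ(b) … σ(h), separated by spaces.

b h d c e f g a

Each element maps to the next entry in its cycle (wrapping to the front): a→b, b→h, c→d, d→c, e→e, f→f, g→g, h→a.
Listing these in domain order gives b h d c e f g a.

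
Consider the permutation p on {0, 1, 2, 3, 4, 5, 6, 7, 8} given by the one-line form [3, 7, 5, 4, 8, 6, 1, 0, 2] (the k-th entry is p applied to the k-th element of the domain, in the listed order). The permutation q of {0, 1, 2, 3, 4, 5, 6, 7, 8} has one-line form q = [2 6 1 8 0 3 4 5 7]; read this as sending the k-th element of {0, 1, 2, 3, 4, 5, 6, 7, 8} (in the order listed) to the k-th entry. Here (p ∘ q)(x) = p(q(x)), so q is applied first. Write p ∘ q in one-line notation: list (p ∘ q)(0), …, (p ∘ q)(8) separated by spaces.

5 1 7 2 3 4 8 6 0

For each element, apply q then p: 0 → 2 → 5; 1 → 6 → 1; 2 → 1 → 7; 3 → 8 → 2; 4 → 0 → 3; 5 → 3 → 4; 6 → 4 → 8; 7 → 5 → 6; 8 → 7 → 0.
Collecting the images, p ∘ q = [5 1 7 2 3 4 8 6 0].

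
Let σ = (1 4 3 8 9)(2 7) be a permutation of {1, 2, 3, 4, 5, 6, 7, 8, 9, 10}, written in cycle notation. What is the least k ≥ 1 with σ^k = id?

10

The disjoint cycles have lengths 5, 2, 1, 1, 1.
Since disjoint cycles commute, ord(σ) = lcm(5, 2) = 10.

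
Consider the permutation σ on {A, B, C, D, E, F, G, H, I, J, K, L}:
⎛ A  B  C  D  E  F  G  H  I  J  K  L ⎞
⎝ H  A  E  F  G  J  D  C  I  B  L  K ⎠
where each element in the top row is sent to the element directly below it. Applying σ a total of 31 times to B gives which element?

Tracing B → A → … returns to B after 9 steps, so B lies in a 9-cycle (A H C E G D F J B).
Since the cycle has length 9, σ^31 acts on it the same as σ^4 (31 mod 9 = 4).
Advancing 4 steps from B: B → A → H → C → E.

E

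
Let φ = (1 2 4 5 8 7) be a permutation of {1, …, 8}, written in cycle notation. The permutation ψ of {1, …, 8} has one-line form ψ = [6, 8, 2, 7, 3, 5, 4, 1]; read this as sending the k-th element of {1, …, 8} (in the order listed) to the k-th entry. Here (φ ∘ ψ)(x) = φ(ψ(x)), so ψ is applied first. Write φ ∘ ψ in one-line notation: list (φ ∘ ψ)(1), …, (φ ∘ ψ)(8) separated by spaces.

6 7 4 1 3 8 5 2

For each element, apply ψ then φ: 1 → 6 → 6; 2 → 8 → 7; 3 → 2 → 4; 4 → 7 → 1; 5 → 3 → 3; 6 → 5 → 8; 7 → 4 → 5; 8 → 1 → 2.
Collecting the images, φ ∘ ψ = [6 7 4 1 3 8 5 2].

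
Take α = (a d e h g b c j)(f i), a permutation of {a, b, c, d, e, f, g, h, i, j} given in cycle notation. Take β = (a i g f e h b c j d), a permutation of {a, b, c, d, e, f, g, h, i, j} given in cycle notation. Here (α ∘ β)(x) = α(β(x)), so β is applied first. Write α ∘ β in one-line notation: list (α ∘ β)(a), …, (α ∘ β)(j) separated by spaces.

f j a d g h i c b e

(α ∘ β)(x) = α(β(x)). Computing each image: α(β(a)) = α(i) = f, α(β(b)) = α(c) = j, α(β(c)) = α(j) = a, α(β(d)) = α(a) = d, α(β(e)) = α(h) = g, α(β(f)) = α(e) = h, α(β(g)) = α(f) = i, α(β(h)) = α(b) = c, α(β(i)) = α(g) = b, α(β(j)) = α(d) = e.
Hence α ∘ β = [f j a d g h i c b e].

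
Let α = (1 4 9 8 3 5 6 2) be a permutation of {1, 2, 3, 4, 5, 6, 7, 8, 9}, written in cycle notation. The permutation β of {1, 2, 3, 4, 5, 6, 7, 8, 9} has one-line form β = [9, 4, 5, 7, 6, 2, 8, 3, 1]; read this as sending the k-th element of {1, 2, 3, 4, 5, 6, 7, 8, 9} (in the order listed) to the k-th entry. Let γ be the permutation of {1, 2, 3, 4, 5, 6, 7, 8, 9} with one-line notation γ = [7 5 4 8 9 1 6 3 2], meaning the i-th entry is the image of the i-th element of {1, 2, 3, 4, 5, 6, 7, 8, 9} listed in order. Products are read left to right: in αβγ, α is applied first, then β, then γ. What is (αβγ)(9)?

4

Apply the permutations in order: α(9) = 8, then β(8) = 3, then γ(3) = 4. So (αβγ)(9) = 4.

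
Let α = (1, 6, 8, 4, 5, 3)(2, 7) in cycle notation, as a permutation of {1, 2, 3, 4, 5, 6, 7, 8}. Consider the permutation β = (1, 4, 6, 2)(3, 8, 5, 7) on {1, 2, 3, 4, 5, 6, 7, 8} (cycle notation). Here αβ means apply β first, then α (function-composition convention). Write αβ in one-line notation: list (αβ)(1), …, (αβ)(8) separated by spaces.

5 6 4 8 2 7 1 3

Chase each element through β then α: 1 → 4 → 5; 2 → 1 → 6; 3 → 8 → 4; 4 → 6 → 8; 5 → 7 → 2; 6 → 2 → 7; 7 → 3 → 1; 8 → 5 → 3.
So αβ in one-line form is 5 6 4 8 2 7 1 3.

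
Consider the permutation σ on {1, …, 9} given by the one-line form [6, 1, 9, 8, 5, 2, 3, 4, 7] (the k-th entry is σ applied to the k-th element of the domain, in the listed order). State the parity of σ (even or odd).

In disjoint-cycle form the cycle lengths are 3, 3, 2, 1.
A cycle of length ℓ contributes ℓ−1 transpositions, so σ is a product of 2 + 2 + 1 = 5 transpositions — odd.

odd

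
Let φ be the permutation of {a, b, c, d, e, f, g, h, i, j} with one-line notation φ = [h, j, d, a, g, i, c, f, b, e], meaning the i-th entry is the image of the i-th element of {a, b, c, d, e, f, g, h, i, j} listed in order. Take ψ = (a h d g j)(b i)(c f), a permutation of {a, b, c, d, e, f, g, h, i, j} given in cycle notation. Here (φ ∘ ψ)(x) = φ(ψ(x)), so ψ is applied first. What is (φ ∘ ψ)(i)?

First apply ψ: ψ(i) = b, then φ(b) = j. Thus (φ ∘ ψ)(i) = j.

j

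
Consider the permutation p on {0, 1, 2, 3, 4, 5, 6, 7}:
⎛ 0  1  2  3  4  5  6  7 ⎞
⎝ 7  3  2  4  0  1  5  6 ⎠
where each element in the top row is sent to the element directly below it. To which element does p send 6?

The entry below 6 in the array is 5, so p(6) = 5.

5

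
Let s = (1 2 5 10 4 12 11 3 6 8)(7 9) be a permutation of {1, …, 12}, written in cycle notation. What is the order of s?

The cycle type of s is (10, 2).
The order of s is the least common multiple of its cycle lengths: lcm(10, 2) = 10.

10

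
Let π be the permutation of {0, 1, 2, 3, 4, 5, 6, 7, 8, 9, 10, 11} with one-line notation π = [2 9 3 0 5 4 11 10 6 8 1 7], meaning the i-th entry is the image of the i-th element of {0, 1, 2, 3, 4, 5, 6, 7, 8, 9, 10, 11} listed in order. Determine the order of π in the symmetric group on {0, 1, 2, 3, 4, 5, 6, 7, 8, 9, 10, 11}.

42

Decomposing into disjoint cycles gives cycle lengths 7, 3, 2.
The order of π is the least common multiple of its cycle lengths: lcm(7, 3, 2) = 42.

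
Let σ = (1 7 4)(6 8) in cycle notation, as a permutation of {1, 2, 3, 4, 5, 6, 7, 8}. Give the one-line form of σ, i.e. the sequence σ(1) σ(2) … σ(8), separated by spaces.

7 2 3 1 5 8 4 6

Reading each image from the cycles: 1↦7, 2↦2, 3↦3, 4↦1, 5↦5, 6↦8, 7↦4, 8↦6.
Listing these in domain order gives 7 2 3 1 5 8 4 6.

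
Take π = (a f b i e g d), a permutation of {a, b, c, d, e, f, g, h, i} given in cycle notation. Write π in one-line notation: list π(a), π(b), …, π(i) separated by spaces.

f i c a g b d h e

Image by image: a↦f, b↦i, c↦c, d↦a, e↦g, f↦b, g↦d, h↦h, i↦e.
Listing these in domain order gives f i c a g b d h e.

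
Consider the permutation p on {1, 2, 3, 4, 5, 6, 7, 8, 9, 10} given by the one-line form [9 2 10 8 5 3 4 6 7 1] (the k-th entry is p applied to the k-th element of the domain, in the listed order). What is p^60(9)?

Tracing 9 → 7 → … returns to 9 after 8 steps, so 9 lies in an 8-cycle (1 9 7 4 8 6 3 10).
Since the cycle has length 8, p^60 acts on it the same as p^4 (60 mod 8 = 4).
Advancing 4 steps from 9: 9 → 7 → 4 → 8 → 6.

6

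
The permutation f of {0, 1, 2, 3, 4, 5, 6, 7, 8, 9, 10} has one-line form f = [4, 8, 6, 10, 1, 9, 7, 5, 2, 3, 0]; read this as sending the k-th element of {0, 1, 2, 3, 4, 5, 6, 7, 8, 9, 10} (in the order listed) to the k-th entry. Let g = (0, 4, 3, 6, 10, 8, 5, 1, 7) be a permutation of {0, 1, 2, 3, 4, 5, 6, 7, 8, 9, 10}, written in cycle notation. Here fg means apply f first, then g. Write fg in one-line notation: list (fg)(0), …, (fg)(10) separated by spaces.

3 5 10 8 7 9 0 1 2 6 4

(fg)(x) = g(f(x)). Computing each image: g(f(0)) = g(4) = 3, g(f(1)) = g(8) = 5, g(f(2)) = g(6) = 10, g(f(3)) = g(10) = 8, g(f(4)) = g(1) = 7, g(f(5)) = g(9) = 9, g(f(6)) = g(7) = 0, g(f(7)) = g(5) = 1, g(f(8)) = g(2) = 2, g(f(9)) = g(3) = 6, g(f(10)) = g(0) = 4.
Hence fg = [3 5 10 8 7 9 0 1 2 6 4].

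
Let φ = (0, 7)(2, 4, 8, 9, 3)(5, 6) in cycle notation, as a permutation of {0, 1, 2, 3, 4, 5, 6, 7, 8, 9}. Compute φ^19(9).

8

9 lies in the 5-cycle (2, 4, 8, 9, 3).
Since the cycle has length 5, φ^19 acts on it the same as φ^4 (19 mod 5 = 4).
Advancing 4 steps from 9: 9 → 3 → 2 → 4 → 8.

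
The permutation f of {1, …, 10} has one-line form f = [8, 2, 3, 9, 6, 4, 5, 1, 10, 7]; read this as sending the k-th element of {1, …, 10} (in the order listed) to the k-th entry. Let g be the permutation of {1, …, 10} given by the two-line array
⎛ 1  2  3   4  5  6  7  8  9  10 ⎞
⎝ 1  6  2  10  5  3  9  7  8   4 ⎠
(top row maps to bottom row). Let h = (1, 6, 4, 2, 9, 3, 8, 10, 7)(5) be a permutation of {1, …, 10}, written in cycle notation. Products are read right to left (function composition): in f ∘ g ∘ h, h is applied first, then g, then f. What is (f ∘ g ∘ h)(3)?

5

Apply the permutations in order: h(3) = 8, then g(8) = 7, then f(7) = 5. So (f ∘ g ∘ h)(3) = 5.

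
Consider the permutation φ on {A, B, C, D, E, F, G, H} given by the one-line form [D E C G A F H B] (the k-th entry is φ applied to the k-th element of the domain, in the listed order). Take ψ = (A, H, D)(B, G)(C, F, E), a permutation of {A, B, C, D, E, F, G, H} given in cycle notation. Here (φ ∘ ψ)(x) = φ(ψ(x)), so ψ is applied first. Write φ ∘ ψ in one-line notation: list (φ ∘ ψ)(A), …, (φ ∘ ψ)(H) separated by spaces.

(φ ∘ ψ)(x) = φ(ψ(x)). Computing each image: φ(ψ(A)) = φ(H) = B, φ(ψ(B)) = φ(G) = H, φ(ψ(C)) = φ(F) = F, φ(ψ(D)) = φ(A) = D, φ(ψ(E)) = φ(C) = C, φ(ψ(F)) = φ(E) = A, φ(ψ(G)) = φ(B) = E, φ(ψ(H)) = φ(D) = G.
Hence φ ∘ ψ = [B H F D C A E G].

B H F D C A E G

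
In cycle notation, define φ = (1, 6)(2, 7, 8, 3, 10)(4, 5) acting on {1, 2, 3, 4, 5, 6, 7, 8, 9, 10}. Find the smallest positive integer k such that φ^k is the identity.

10

The cycle type of φ is (5, 2, 2, 1).
Since disjoint cycles commute, ord(φ) = lcm(5, 2, 2) = 10.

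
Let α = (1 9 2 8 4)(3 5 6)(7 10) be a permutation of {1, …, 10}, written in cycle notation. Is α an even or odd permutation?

The cycle lengths are 5, 3, 2.
A cycle is odd iff its length is even; α has 1 even-length cycle, so sgn(α) = (−1)^1 and α is odd.

odd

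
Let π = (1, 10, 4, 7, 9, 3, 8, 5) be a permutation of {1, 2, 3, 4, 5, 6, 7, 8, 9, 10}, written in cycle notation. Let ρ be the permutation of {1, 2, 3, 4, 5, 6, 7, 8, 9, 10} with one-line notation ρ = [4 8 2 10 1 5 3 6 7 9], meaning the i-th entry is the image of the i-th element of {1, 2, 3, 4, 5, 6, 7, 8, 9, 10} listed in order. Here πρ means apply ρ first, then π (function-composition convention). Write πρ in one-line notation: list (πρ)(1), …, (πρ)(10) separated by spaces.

7 5 2 4 10 1 8 6 9 3

Chase each element through ρ then π: 1 → 4 → 7; 2 → 8 → 5; 3 → 2 → 2; 4 → 10 → 4; 5 → 1 → 10; 6 → 5 → 1; 7 → 3 → 8; 8 → 6 → 6; 9 → 7 → 9; 10 → 9 → 3.
So πρ in one-line form is 7 5 2 4 10 1 8 6 9 3.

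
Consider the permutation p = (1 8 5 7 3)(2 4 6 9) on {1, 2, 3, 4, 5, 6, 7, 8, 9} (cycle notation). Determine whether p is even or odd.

odd

The cycle lengths are 5, 4.
A cycle is odd iff its length is even; p has 1 even-length cycle, so sgn(p) = (−1)^1 and p is odd.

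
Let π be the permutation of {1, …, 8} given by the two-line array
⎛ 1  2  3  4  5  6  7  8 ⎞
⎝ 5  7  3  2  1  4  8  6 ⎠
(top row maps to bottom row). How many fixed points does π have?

The fixed points (elements with π(x) = x) are {3}, so there is 1.

1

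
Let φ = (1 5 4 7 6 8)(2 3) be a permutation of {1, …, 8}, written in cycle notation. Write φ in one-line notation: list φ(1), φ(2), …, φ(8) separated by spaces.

Each element maps to the next entry in its cycle (wrapping to the front): 1↦5, 2↦3, 3↦2, 4↦7, 5↦4, 6↦8, 7↦6, 8↦1.
Listing these in domain order gives 5 3 2 7 4 8 6 1.

5 3 2 7 4 8 6 1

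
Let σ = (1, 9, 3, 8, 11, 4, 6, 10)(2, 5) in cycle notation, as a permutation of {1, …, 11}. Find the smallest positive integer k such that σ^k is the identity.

The cycle type of σ is (8, 2, 1).
The order is lcm(8, 2) = 8.

8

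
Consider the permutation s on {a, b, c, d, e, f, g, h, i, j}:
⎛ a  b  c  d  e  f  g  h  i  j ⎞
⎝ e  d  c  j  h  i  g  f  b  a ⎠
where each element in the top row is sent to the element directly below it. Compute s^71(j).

Tracing j → a → … returns to j after 8 steps, so j lies in an 8-cycle (a, e, h, f, i, b, d, j).
On an 8-cycle, s^8 is the identity, so s^71 = s^7 there (71 ≡ 7 mod 8).
Stepping 7 places around the cycle: j → a → e → h → f → i → b → d.

d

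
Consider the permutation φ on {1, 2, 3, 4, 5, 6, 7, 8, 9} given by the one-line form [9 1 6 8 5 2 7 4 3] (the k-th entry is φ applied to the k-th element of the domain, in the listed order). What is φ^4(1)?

Tracing 1 → 9 → … returns to 1 after 5 steps, so 1 lies in a 5-cycle (1 9 3 6 2).
Stepping 4 places around the cycle: 1 → 9 → 3 → 6 → 2.

2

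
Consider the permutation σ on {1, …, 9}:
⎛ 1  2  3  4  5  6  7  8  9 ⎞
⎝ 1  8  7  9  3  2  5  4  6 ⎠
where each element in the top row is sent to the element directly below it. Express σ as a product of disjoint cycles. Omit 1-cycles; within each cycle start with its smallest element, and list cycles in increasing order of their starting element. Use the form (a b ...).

Iterating σ from 2 gives 2 → 8 → 4 → 9 → 6 → 2; that is the 5-cycle (2 8 4 9 6).
Repeating from the next unused element and collecting all non-trivial cycles gives (2 8 4 9 6)(3 7 5).

(2 8 4 9 6)(3 7 5)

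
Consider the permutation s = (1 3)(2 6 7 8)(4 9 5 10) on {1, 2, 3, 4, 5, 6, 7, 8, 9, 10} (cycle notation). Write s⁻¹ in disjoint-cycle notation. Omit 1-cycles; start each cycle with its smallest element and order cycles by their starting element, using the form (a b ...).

(1 3)(2 8 7 6)(4 10 5 9)

Inverting a permutation written in cycle notation just reverses the order within every cycle.
Reversing each cycle of s and rotating so the smallest element leads gives (1 3)(2 8 7 6)(4 10 5 9).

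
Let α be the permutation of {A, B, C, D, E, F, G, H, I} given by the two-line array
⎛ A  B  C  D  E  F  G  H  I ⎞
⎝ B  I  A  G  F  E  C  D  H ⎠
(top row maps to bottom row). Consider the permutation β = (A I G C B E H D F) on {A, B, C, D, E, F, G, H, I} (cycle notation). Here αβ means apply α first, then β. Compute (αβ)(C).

I

First apply α: α(C) = A, then β(A) = I. Thus (αβ)(C) = I.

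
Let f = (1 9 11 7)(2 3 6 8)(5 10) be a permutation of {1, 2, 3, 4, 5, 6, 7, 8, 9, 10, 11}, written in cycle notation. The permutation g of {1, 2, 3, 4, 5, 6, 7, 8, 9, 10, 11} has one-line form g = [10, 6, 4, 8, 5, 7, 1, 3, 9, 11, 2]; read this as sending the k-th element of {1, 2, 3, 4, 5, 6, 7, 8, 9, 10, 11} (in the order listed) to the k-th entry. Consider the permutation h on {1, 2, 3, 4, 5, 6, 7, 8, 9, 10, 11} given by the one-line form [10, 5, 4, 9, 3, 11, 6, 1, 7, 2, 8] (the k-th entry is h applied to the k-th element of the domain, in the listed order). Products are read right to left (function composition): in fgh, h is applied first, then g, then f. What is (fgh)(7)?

1

(fgh)(7) = f(g(h(7))). h(7) = 6, then g(6) = 7, then f(7) = 1, so the result is 1.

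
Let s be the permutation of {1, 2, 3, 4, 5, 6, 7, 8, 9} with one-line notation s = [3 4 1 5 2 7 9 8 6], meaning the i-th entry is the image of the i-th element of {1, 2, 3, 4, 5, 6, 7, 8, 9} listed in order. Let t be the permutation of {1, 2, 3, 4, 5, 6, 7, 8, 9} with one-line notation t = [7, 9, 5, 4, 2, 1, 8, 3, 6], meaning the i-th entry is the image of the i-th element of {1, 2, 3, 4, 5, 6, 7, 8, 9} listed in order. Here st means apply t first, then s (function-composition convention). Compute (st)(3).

First apply t: t(3) = 5, then s(5) = 2. Thus (st)(3) = 2.

2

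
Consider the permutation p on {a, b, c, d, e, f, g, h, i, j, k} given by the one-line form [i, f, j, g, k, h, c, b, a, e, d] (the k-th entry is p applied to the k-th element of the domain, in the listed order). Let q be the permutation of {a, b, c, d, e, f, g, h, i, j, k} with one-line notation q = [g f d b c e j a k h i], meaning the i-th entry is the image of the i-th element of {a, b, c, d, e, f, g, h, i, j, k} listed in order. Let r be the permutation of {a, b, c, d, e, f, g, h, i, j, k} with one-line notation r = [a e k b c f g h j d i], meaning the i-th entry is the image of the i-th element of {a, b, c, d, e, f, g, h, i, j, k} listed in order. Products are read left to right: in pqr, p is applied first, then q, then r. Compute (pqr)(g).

b

(pqr)(g) = r(q(p(g))). p(g) = c, then q(c) = d, then r(d) = b, so the result is b.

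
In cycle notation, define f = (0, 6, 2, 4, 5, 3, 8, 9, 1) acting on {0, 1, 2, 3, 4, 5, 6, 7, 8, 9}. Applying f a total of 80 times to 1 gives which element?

9

1 lies in the 9-cycle (0, 6, 2, 4, 5, 3, 8, 9, 1).
Powers repeat with period 9 on this cycle, and 80 mod 9 = 8, so f^80(1) = f^8(1).
Stepping 8 places around the cycle: 1 → 0 → 6 → 2 → 4 → 5 → 3 → 8 → 9.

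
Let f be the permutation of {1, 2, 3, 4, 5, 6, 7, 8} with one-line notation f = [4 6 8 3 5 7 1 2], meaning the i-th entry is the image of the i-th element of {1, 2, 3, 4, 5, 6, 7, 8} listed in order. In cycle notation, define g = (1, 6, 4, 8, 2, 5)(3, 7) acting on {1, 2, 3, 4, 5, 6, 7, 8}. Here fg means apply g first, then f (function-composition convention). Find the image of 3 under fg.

1

g(3) = 7, then f(7) = 1; composing gives (fg)(3) = 1.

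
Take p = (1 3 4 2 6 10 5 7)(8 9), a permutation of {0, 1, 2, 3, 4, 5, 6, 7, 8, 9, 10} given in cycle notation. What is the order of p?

8

The cycle type of p is (8, 2, 1).
The order is lcm(8, 2) = 8.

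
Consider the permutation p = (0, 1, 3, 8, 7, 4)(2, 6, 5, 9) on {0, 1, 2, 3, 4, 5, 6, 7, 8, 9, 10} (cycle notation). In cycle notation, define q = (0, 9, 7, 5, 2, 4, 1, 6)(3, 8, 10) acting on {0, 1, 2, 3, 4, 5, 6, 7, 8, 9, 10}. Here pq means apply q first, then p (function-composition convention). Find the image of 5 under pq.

6

First apply q: q(5) = 2, then p(2) = 6. Thus (pq)(5) = 6.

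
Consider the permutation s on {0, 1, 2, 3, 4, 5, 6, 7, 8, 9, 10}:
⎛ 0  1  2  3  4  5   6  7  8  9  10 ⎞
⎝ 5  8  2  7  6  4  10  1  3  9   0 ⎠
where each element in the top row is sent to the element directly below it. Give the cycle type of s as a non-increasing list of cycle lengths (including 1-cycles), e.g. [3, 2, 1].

The disjoint cycles are (0, 5, 4, 6, 10)(1, 8, 3, 7)(2)(9), with lengths 5, 4, 1, 1 in non-increasing order.

[5, 4, 1, 1]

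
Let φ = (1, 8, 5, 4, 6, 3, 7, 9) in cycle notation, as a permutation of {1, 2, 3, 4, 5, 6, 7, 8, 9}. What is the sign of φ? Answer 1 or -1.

-1

The cycle lengths are 8, 1.
A cycle is odd iff its length is even; φ has 1 even-length cycle, so sgn(φ) = (−1)^1 and φ is odd.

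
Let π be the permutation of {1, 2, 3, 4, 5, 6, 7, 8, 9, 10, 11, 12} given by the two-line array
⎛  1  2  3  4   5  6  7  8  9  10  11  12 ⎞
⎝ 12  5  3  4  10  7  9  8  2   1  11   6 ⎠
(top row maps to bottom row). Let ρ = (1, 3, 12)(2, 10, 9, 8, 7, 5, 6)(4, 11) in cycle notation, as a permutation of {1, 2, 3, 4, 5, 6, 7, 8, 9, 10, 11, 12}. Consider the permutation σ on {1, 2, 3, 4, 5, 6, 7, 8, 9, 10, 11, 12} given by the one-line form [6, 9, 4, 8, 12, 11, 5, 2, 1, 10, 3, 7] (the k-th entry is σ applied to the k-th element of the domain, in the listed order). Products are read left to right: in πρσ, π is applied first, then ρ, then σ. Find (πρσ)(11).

(πρσ)(11) = σ(ρ(π(11))). π(11) = 11, then ρ(11) = 4, then σ(4) = 8, so the result is 8.

8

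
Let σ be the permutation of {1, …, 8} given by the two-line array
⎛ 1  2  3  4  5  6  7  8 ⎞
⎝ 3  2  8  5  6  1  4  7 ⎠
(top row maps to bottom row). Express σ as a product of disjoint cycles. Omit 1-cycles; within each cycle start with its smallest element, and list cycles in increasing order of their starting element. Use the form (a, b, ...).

From 1: 1 → 3 → 8 → 7 → 4 → 5 → 6 → 1, closing the cycle (1, 3, 8, 7, 4, 5, 6).
Repeating from the next unused element and collecting all non-trivial cycles gives (1, 3, 8, 7, 4, 5, 6).

(1, 3, 8, 7, 4, 5, 6)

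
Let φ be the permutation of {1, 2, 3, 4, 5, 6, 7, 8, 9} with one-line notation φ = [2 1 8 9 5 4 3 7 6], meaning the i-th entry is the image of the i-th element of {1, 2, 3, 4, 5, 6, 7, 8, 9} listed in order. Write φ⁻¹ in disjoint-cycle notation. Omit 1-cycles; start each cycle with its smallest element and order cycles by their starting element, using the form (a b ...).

(1 2)(3 7 8)(4 6 9)

First write φ in disjoint cycles: (1 2)(3 8 7)(4 9 6).
The inverse reverses every cycle; in canonical form, φ⁻¹ = (1 2)(3 7 8)(4 6 9).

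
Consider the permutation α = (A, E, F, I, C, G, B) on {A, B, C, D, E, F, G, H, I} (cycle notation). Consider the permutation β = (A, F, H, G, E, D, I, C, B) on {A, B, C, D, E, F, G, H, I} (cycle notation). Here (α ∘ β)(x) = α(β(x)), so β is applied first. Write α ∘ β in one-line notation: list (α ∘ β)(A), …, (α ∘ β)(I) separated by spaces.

(α ∘ β)(x) = α(β(x)). Computing each image: α(β(A)) = α(F) = I, α(β(B)) = α(A) = E, α(β(C)) = α(B) = A, α(β(D)) = α(I) = C, α(β(E)) = α(D) = D, α(β(F)) = α(H) = H, α(β(G)) = α(E) = F, α(β(H)) = α(G) = B, α(β(I)) = α(C) = G.
Hence α ∘ β = [I E A C D H F B G].

I E A C D H F B G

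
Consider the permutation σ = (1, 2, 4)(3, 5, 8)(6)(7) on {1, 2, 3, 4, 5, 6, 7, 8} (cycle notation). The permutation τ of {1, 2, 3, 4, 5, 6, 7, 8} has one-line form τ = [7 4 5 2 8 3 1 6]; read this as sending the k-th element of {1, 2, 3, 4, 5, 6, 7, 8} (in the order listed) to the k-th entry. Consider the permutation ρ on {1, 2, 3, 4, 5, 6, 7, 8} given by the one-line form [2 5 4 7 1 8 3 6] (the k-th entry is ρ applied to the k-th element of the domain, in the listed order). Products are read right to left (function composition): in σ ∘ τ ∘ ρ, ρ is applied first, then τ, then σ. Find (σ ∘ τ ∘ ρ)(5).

(σ ∘ τ ∘ ρ)(5) = σ(τ(ρ(5))). ρ(5) = 1, then τ(1) = 7, then σ(7) = 7, so the result is 7.

7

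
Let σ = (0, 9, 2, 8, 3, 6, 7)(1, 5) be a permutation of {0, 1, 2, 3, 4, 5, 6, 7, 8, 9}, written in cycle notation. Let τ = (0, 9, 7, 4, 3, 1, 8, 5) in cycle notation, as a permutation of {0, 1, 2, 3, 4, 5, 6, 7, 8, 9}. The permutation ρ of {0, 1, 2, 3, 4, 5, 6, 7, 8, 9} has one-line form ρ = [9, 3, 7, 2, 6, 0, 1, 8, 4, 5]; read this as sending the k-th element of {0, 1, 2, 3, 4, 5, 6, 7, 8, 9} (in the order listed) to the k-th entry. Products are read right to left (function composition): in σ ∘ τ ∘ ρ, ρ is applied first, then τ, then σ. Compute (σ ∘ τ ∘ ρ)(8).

6

Apply the permutations in order: ρ(8) = 4, then τ(4) = 3, then σ(3) = 6. So (σ ∘ τ ∘ ρ)(8) = 6.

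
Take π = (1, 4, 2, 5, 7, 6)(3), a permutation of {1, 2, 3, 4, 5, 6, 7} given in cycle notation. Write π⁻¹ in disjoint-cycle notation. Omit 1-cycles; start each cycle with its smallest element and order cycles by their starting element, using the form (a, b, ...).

If π sends a → b within a cycle, π⁻¹ sends b → a; equivalently, reverse each cycle.
Reversing each cycle of π and rotating so the smallest element leads gives (1, 6, 7, 5, 2, 4).

(1, 6, 7, 5, 2, 4)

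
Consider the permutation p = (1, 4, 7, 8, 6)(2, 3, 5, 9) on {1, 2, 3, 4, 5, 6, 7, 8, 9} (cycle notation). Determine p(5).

9

In the cycle (2, 3, 5, 9), 5 is followed by 9, so p(5) = 9.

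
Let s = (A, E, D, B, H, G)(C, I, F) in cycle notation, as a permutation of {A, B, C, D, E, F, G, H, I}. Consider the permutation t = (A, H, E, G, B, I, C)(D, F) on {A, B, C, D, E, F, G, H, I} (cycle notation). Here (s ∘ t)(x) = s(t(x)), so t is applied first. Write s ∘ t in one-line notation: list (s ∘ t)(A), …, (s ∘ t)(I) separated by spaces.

For each element, apply t then s: A → H → G; B → I → F; C → A → E; D → F → C; E → G → A; F → D → B; G → B → H; H → E → D; I → C → I.
Collecting the images, s ∘ t = [G F E C A B H D I].

G F E C A B H D I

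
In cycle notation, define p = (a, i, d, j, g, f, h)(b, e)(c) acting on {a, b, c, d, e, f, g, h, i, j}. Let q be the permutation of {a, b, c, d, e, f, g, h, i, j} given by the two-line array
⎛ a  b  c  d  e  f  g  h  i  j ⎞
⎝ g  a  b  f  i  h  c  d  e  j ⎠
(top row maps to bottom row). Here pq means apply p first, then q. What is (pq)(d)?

(pq)(d) = q(p(d)). p(d) = j, then q(j) = j. So (pq)(d) = j.

j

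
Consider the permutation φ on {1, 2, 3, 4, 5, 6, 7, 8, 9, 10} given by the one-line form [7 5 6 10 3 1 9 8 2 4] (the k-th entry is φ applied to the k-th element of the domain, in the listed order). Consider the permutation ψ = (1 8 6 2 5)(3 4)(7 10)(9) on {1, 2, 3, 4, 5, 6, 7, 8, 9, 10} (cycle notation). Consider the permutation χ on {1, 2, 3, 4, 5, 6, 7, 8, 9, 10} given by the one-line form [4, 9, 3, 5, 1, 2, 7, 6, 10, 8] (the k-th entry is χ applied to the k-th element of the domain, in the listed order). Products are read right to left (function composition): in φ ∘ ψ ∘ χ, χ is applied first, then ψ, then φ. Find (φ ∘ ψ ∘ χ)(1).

6

(φ ∘ ψ ∘ χ)(1) = φ(ψ(χ(1))). χ(1) = 4, then ψ(4) = 3, then φ(3) = 6, so the result is 6.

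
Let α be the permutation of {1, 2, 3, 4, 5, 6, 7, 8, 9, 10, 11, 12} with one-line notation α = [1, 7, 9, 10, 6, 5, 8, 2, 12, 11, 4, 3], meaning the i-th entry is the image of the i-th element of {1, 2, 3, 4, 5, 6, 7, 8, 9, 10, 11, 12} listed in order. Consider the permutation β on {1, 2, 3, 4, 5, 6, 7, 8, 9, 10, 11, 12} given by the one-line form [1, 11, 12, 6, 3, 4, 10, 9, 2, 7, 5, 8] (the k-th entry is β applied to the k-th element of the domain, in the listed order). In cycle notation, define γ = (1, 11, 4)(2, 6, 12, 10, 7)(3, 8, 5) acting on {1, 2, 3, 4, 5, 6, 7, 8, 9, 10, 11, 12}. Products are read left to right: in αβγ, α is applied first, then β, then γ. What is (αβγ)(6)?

8

(αβγ)(6) = γ(β(α(6))). α(6) = 5, then β(5) = 3, then γ(3) = 8, so the result is 8.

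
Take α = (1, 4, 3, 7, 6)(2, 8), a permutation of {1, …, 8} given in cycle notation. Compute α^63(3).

1

3 lies in the 5-cycle (1, 4, 3, 7, 6).
Since the cycle has length 5, α^63 acts on it the same as α^3 (63 mod 5 = 3).
Stepping 3 places around the cycle: 3 → 7 → 6 → 1.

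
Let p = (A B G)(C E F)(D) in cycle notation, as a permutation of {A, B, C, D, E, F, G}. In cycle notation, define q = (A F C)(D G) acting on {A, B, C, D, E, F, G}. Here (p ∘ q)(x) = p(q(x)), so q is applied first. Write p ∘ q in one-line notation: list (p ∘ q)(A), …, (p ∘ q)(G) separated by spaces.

C G B A F E D

(p ∘ q)(x) = p(q(x)). Computing each image: p(q(A)) = p(F) = C, p(q(B)) = p(B) = G, p(q(C)) = p(A) = B, p(q(D)) = p(G) = A, p(q(E)) = p(E) = F, p(q(F)) = p(C) = E, p(q(G)) = p(D) = D.
Hence p ∘ q = [C G B A F E D].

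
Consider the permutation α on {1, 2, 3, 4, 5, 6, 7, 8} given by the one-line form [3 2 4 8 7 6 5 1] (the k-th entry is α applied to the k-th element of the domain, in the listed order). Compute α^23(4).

Tracing 4 → 8 → … returns to 4 after 4 steps, so 4 lies in a 4-cycle (1 3 4 8).
Powers repeat with period 4 on this cycle, and 23 mod 4 = 3, so α^23(4) = α^3(4).
Advancing 3 steps from 4: 4 → 8 → 1 → 3.

3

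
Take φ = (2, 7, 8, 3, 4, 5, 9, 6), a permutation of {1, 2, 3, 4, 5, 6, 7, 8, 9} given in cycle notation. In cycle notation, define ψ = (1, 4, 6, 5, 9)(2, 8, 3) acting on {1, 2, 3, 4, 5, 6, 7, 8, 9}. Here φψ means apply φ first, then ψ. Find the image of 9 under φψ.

5

First apply φ: φ(9) = 6, then ψ(6) = 5. Thus (φψ)(9) = 5.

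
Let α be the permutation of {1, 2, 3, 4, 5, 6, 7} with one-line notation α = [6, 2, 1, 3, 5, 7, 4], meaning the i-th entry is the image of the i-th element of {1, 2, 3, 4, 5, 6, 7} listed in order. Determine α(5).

5

5 is element number 5 of the domain, and entry number 5 of the one-line form is 5, so α(5) = 5.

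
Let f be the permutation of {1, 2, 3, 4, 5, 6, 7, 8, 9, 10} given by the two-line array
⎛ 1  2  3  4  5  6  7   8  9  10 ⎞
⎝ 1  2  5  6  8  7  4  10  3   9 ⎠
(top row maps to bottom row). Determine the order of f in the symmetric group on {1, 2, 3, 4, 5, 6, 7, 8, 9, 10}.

Writing f as disjoint cycles, the cycle lengths are 5, 3, 1, 1.
The order of f is the least common multiple of its cycle lengths: lcm(5, 3) = 15.

15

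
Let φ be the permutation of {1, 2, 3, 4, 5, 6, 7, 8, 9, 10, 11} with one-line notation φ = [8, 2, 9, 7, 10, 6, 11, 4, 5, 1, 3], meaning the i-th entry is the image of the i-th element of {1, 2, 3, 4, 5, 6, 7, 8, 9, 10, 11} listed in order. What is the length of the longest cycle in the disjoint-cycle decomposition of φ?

Decomposing into disjoint cycles gives (1 8 4 7 11 3 9 5 10); the longest has length 9.

9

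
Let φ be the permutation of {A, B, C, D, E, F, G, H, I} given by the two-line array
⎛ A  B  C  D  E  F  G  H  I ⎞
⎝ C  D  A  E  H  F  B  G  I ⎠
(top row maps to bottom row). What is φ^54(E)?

Tracing E → H → … returns to E after 5 steps, so E lies in a 5-cycle (B, D, E, H, G).
Since the cycle has length 5, φ^54 acts on it the same as φ^4 (54 mod 5 = 4).
Stepping 4 places around the cycle: E → H → G → B → D.

D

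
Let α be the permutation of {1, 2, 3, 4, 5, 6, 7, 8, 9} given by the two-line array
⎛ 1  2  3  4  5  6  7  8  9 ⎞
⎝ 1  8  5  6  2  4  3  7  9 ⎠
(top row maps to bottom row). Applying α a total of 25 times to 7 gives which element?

7

Tracing 7 → 3 → … returns to 7 after 5 steps, so 7 lies in a 5-cycle (2, 8, 7, 3, 5).
Since the cycle has length 5, α^25 acts on it the same as α^0 (25 mod 5 = 0).
So α^25(7) = 7.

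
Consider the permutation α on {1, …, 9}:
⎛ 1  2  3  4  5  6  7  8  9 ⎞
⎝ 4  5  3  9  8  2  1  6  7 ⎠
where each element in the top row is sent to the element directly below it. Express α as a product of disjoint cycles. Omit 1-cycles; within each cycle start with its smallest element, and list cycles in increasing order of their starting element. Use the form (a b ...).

(1 4 9 7)(2 5 8 6)

Start at 1 and follow images: 1 → 4 → 9 → 7 → 1, giving the cycle (1 4 9 7).
Repeating from the next unused element and collecting all non-trivial cycles gives (1 4 9 7)(2 5 8 6).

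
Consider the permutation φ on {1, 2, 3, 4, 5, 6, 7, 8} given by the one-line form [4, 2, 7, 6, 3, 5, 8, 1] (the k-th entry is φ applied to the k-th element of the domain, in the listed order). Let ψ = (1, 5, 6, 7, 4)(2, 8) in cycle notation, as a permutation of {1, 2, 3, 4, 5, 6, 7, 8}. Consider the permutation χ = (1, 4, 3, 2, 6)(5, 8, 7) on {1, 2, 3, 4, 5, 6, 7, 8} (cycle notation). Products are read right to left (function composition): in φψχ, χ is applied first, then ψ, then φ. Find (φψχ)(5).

Apply the permutations in order: χ(5) = 8, then ψ(8) = 2, then φ(2) = 2. So (φψχ)(5) = 2.

2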